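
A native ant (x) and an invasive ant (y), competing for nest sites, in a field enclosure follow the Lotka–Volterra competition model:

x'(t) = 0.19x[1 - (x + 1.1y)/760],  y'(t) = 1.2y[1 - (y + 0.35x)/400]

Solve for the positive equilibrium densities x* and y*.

x* ≈ 520, y* ≈ 218

Setting both brackets to zero gives the nullclines x + 1.1y = 760 and 0.35x + y = 400.
Substituting y = 400 - 0.35x into the first: x(1 - 1.1·0.35) = 760 - 1.1·400.
So x* = 320/0.615 = 520, and then y* = 400 - 0.35·520 = 218.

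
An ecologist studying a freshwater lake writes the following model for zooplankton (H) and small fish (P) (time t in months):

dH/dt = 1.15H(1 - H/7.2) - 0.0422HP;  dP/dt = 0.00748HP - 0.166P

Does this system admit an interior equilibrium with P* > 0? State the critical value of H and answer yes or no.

The predator equation gives dP/dt > 0 only when H > 0.166/0.00748 = 22.2.
Without the predator, H → K = 7.2. Since 7.2 < 22.2, the predator cannot invade.

Threshold H = 22.2; K < 22.2, so no, the predator goes extinct.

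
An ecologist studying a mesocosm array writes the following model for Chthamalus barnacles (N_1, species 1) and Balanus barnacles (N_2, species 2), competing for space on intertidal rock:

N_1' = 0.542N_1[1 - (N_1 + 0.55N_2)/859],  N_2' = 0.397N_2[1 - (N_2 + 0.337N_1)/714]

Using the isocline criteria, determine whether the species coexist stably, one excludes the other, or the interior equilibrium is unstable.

Compare the nullcline intercepts: K1/α12 = 859/0.55 = 1560 > K2 = 714; K2/α21 = 714/0.337 = 2120 > K1 = 859.
Since both inequalities hold, each species can invade when rare, so the interior equilibrium is stable.

stable coexistence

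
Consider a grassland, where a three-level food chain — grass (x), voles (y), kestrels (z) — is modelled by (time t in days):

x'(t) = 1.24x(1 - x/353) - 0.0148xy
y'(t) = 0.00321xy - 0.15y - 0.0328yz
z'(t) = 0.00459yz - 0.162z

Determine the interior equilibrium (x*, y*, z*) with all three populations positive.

From dz/dt = 0: 0.00459y* = 0.162, so y* = 35.3.
From dx/dt = 0: 1.24(1 - x*/353) = 0.0148·35.3, giving x* = 353·(1 - 0.421) = 204.
From dy/dt = 0: 0.00321·204 - 0.15 = 0.0328z*, so z* = 0.506/0.0328 = 15.4.

x* ≈ 204, y* ≈ 35.3, z* ≈ 15.4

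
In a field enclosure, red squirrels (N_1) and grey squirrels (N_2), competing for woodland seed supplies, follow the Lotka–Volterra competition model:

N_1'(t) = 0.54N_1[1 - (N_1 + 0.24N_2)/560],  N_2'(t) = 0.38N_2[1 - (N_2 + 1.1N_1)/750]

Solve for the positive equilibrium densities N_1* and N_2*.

N_1* ≈ 516, N_2* ≈ 182

Setting both brackets to zero gives the nullclines N_1 + 0.24N_2 = 560 and 1.1N_1 + N_2 = 750.
Substituting N_2 = 750 - 1.1N_1 into the first: N_1(1 - 0.24·1.1) = 560 - 0.24·750.
So N_1* = 380/0.736 = 516, and then N_2* = 750 - 1.1·516 = 182.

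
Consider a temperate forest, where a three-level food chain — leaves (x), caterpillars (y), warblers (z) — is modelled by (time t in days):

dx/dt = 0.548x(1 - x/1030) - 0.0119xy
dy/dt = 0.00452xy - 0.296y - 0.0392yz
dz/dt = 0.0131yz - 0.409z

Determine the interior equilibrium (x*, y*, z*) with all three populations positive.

x* ≈ 332, y* ≈ 31.2, z* ≈ 30.7

From dz/dt = 0: 0.0131y* = 0.409, so y* = 31.2.
From dx/dt = 0: 0.548(1 - x*/1030) = 0.0119·31.2, giving x* = 1030·(1 - 0.678) = 332.
From dy/dt = 0: 0.00452·332 - 0.296 = 0.0392z*, so z* = 1.2/0.0392 = 30.7.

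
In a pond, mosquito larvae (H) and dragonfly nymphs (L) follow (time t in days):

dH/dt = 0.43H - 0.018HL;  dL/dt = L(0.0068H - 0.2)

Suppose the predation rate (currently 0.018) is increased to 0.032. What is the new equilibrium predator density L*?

At the interior fixed point, setting dH/dt = 0 with H > 0 fixes L* = (prey growth rate)/(HL coefficient) — independent of the other coefficients.
With the change, L* = 0.43/0.032 = 13.4; it falls from 23.9.

L* ≈ 13.4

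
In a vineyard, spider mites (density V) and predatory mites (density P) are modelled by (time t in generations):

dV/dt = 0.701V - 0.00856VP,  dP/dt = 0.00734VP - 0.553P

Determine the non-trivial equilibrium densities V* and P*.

Set dP/dt = 0 with P > 0: 0.00734V - 0.553 = 0, so V* = 0.553/0.00734 = 75.3.
Set dV/dt = 0 with V > 0: 0.701 - 0.00856P = 0, so P* = 0.701/0.00856 = 81.9.

V* ≈ 75.3, P* ≈ 81.9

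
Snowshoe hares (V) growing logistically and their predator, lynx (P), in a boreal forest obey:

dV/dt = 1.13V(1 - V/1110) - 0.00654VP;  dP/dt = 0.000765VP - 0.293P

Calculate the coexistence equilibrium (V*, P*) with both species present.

From dP/dt = 0 with P > 0: 0.000765V* = 0.293, so V* = 383.
Substitute into dV/dt = 0: 1.13(1 - 383/1110) = 0.00654P*.
The bracket is 0.655, giving P* = 0.74/0.00654 = 113.

V* ≈ 383, P* ≈ 113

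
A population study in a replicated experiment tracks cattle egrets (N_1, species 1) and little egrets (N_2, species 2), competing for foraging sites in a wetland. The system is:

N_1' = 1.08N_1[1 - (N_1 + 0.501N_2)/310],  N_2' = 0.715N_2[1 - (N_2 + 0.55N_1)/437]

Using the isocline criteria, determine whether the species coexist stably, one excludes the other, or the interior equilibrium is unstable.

Compare the nullcline intercepts: K1/α12 = 310/0.501 = 619 > K2 = 437; K2/α21 = 437/0.55 = 795 > K1 = 310.
Since both inequalities hold, each species can invade when rare, so the interior equilibrium is stable.

stable coexistence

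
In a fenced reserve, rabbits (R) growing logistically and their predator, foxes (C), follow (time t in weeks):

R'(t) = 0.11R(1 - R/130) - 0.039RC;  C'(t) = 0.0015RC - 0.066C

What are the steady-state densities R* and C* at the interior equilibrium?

R* ≈ 44, C* ≈ 1.87

From dC/dt = 0 with C > 0: 0.0015R* = 0.066, so R* = 44.
Substitute into dR/dt = 0: 0.11(1 - 44/130) = 0.039C*.
The bracket is 0.662, giving C* = 0.0728/0.039 = 1.87.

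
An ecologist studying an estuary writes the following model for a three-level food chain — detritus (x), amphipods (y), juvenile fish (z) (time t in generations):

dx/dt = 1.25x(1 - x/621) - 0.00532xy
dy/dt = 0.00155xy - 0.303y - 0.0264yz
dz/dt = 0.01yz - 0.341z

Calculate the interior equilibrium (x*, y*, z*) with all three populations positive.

From dz/dt = 0: 0.01y* = 0.341, so y* = 34.1.
From dx/dt = 0: 1.25(1 - x*/621) = 0.00532·34.1, giving x* = 621·(1 - 0.145) = 531.
From dy/dt = 0: 0.00155·531 - 0.303 = 0.0264z*, so z* = 0.52/0.0264 = 19.7.

x* ≈ 531, y* ≈ 34.1, z* ≈ 19.7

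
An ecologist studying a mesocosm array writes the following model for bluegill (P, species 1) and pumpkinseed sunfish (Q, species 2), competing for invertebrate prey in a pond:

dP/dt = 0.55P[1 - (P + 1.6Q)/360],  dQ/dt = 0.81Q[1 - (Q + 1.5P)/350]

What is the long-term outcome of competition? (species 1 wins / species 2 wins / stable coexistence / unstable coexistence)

Compare the nullcline intercepts: K1/α12 = 360/1.6 = 225 < K2 = 350; K2/α21 = 350/1.5 = 233 < K1 = 360.
Since both are reversed, neither can invade when rare; the interior point is a saddle.

unstable coexistence (outcome depends on initial conditions)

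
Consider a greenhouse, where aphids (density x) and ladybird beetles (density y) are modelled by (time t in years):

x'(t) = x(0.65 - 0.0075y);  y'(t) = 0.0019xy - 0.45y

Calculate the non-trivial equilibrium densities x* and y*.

x* ≈ 237, y* ≈ 86.7

Set dy/dt = 0 with y > 0: 0.0019x - 0.45 = 0, so x* = 0.45/0.0019 = 237.
Set dx/dt = 0 with x > 0: 0.65 - 0.0075y = 0, so y* = 0.65/0.0075 = 86.7.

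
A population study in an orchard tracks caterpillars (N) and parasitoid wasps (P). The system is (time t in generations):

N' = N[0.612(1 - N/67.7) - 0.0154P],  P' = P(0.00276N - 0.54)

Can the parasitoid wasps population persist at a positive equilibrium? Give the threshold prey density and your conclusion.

The predator equation gives dP/dt > 0 only when N > 0.54/0.00276 = 196.
Without the predator, N → K = 67.7. Since 67.7 < 196, the predator cannot invade.

Threshold N = 196; K < 196, so no, the predator goes extinct.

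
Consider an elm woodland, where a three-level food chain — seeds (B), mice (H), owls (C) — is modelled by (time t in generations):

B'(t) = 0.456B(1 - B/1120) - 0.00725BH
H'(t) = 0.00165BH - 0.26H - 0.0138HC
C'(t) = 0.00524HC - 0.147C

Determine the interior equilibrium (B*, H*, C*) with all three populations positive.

From dC/dt = 0: 0.00524H* = 0.147, so H* = 28.1.
From dB/dt = 0: 0.456(1 - B*/1120) = 0.00725·28.1, giving B* = 1120·(1 - 0.446) = 620.
From dH/dt = 0: 0.00165·620 - 0.26 = 0.0138C*, so C* = 0.764/0.0138 = 55.3.

B* ≈ 620, H* ≈ 28.1, C* ≈ 55.3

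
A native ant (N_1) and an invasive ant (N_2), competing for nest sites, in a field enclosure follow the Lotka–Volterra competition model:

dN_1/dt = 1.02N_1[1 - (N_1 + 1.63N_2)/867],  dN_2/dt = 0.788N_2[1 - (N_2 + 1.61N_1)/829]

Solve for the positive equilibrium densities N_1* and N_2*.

Setting both brackets to zero gives the nullclines N_1 + 1.63N_2 = 867 and 1.61N_1 + N_2 = 829.
Substituting N_2 = 829 - 1.61N_1 into the first: N_1(1 - 1.63·1.61) = 867 - 1.63·829.
So N_1* = -484/-1.62 = 298, and then N_2* = 829 - 1.61·298 = 349.

N_1* ≈ 298, N_2* ≈ 349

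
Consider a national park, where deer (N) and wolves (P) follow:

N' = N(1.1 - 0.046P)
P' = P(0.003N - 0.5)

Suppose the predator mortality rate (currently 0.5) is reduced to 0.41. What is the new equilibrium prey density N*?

N* ≈ 137

At the interior fixed point, setting dP/dt = 0 with P > 0 fixes N* = (predator death rate)/(NP coefficient) — independent of the other coefficients.
With the change, N* = 0.41/0.003 = 137; it falls from 167.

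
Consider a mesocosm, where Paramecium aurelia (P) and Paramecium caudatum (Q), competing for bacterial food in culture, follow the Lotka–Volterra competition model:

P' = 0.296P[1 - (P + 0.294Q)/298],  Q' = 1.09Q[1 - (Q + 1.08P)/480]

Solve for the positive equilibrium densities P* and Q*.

P* ≈ 230, Q* ≈ 232

Setting both brackets to zero gives the nullclines P + 0.294Q = 298 and 1.08P + Q = 480.
Substituting Q = 480 - 1.08P into the first: P(1 - 0.294·1.08) = 298 - 0.294·480.
So P* = 157/0.682 = 230, and then Q* = 480 - 1.08·230 = 232.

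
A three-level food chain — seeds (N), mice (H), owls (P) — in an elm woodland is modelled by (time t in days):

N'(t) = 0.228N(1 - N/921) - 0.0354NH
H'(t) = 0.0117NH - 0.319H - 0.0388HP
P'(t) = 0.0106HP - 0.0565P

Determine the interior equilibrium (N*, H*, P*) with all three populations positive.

N* ≈ 159, H* ≈ 5.33, P* ≈ 39.7

From dP/dt = 0: 0.0106H* = 0.0565, so H* = 5.33.
From dN/dt = 0: 0.228(1 - N*/921) = 0.0354·5.33, giving N* = 921·(1 - 0.828) = 159.
From dH/dt = 0: 0.0117·159 - 0.319 = 0.0388P*, so P* = 1.54/0.0388 = 39.7.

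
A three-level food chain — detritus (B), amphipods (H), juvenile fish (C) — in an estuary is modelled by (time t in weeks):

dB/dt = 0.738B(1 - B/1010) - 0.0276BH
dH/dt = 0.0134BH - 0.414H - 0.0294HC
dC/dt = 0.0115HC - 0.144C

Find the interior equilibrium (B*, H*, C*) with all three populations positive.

From dC/dt = 0: 0.0115H* = 0.144, so H* = 12.5.
From dB/dt = 0: 0.738(1 - B*/1010) = 0.0276·12.5, giving B* = 1010·(1 - 0.468) = 537.
From dH/dt = 0: 0.0134·537 - 0.414 = 0.0294C*, so C* = 6.78/0.0294 = 231.

B* ≈ 537, H* ≈ 12.5, C* ≈ 231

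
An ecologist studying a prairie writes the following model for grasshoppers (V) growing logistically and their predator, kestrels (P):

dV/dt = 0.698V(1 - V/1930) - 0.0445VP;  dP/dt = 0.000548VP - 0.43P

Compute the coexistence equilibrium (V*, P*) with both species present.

From dP/dt = 0 with P > 0: 0.000548V* = 0.43, so V* = 785.
Substitute into dV/dt = 0: 0.698(1 - 785/1930) = 0.0445P*.
The bracket is 0.593, giving P* = 0.414/0.0445 = 9.31.

V* ≈ 785, P* ≈ 9.31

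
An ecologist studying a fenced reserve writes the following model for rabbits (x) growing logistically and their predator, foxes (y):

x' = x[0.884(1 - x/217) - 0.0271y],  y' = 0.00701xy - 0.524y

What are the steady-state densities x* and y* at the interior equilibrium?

From dy/dt = 0 with y > 0: 0.00701x* = 0.524, so x* = 74.8.
Substitute into dx/dt = 0: 0.884(1 - 74.8/217) = 0.0271y*.
The bracket is 0.656, giving y* = 0.579/0.0271 = 21.4.

x* ≈ 74.8, y* ≈ 21.4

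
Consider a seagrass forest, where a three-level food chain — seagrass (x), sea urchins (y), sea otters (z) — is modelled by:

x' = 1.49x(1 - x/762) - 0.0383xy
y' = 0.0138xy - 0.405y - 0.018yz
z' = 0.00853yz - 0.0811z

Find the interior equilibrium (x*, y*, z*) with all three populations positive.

From dz/dt = 0: 0.00853y* = 0.0811, so y* = 9.51.
From dx/dt = 0: 1.49(1 - x*/762) = 0.0383·9.51, giving x* = 762·(1 - 0.244) = 576.
From dy/dt = 0: 0.0138·576 - 0.405 = 0.018z*, so z* = 7.54/0.018 = 419.

x* ≈ 576, y* ≈ 9.51, z* ≈ 419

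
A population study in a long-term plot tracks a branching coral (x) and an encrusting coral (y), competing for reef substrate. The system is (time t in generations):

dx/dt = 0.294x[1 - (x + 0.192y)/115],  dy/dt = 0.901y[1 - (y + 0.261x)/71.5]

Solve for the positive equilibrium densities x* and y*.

Setting both brackets to zero gives the nullclines x + 0.192y = 115 and 0.261x + y = 71.5.
Substituting y = 71.5 - 0.261x into the first: x(1 - 0.192·0.261) = 115 - 0.192·71.5.
So x* = 101/0.95 = 107, and then y* = 71.5 - 0.261·107 = 43.7.

x* ≈ 107, y* ≈ 43.7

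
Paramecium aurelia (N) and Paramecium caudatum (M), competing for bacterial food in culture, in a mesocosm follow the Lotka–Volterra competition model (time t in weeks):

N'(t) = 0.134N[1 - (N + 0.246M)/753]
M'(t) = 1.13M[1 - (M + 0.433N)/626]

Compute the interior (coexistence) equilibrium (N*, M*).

N* ≈ 670, M* ≈ 336

Setting both brackets to zero gives the nullclines N + 0.246M = 753 and 0.433N + M = 626.
Substituting M = 626 - 0.433N into the first: N(1 - 0.246·0.433) = 753 - 0.246·626.
So N* = 599/0.893 = 670, and then M* = 626 - 0.433·670 = 336.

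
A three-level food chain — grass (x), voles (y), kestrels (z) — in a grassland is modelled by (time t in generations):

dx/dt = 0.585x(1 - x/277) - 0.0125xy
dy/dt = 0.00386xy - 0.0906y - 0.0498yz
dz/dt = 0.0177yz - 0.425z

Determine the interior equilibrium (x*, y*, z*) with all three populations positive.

From dz/dt = 0: 0.0177y* = 0.425, so y* = 24.
From dx/dt = 0: 0.585(1 - x*/277) = 0.0125·24, giving x* = 277·(1 - 0.513) = 135.
From dy/dt = 0: 0.00386·135 - 0.0906 = 0.0498z*, so z* = 0.43/0.0498 = 8.64.

x* ≈ 135, y* ≈ 24, z* ≈ 8.64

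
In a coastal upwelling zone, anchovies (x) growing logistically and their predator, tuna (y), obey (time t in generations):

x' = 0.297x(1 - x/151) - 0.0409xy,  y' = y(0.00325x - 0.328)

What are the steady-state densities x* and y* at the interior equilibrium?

From dy/dt = 0 with y > 0: 0.00325x* = 0.328, so x* = 101.
Substitute into dx/dt = 0: 0.297(1 - 101/151) = 0.0409y*.
The bracket is 0.332, giving y* = 0.0985/0.0409 = 2.41.

x* ≈ 101, y* ≈ 2.41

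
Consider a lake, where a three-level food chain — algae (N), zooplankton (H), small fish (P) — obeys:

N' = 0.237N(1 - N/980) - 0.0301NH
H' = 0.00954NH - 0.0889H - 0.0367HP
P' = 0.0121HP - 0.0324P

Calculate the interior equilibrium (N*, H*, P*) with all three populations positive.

From dP/dt = 0: 0.0121H* = 0.0324, so H* = 2.68.
From dN/dt = 0: 0.237(1 - N*/980) = 0.0301·2.68, giving N* = 980·(1 - 0.34) = 647.
From dH/dt = 0: 0.00954·647 - 0.0889 = 0.0367P*, so P* = 6.08/0.0367 = 166.

N* ≈ 647, H* ≈ 2.68, P* ≈ 166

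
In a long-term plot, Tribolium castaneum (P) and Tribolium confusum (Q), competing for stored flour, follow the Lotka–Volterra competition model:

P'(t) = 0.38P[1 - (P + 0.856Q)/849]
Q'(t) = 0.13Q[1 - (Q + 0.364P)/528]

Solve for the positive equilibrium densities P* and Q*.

Setting both brackets to zero gives the nullclines P + 0.856Q = 849 and 0.364P + Q = 528.
Substituting Q = 528 - 0.364P into the first: P(1 - 0.856·0.364) = 849 - 0.856·528.
So P* = 397/0.688 = 577, and then Q* = 528 - 0.364·577 = 318.

P* ≈ 577, Q* ≈ 318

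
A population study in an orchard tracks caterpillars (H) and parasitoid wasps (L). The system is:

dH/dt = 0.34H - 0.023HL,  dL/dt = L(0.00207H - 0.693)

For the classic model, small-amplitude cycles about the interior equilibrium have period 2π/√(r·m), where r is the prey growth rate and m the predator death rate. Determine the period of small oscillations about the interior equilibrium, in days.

T ≈ 12.9 days

Here r = 0.34 and m = 0.693, so r·m = 0.236.
ω = √0.236 = 0.485 per day, hence T = 2π/ω ≈ 12.9 days.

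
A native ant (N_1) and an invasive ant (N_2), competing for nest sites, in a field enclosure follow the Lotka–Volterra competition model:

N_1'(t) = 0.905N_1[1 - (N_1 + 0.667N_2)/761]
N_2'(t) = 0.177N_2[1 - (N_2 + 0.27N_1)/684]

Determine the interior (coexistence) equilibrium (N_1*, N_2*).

Setting both brackets to zero gives the nullclines N_1 + 0.667N_2 = 761 and 0.27N_1 + N_2 = 684.
Substituting N_2 = 684 - 0.27N_1 into the first: N_1(1 - 0.667·0.27) = 761 - 0.667·684.
So N_1* = 305/0.82 = 372, and then N_2* = 684 - 0.27·372 = 584.

N_1* ≈ 372, N_2* ≈ 584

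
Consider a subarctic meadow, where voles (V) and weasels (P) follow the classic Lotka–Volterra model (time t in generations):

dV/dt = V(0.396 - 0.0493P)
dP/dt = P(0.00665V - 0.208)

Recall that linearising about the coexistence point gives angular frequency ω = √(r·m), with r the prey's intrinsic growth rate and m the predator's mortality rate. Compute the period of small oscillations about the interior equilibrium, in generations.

Here r = 0.396 and m = 0.208, so r·m = 0.0824.
ω = √0.0824 = 0.287 per generation, hence T = 2π/ω ≈ 21.9 generations.

T ≈ 21.9 generations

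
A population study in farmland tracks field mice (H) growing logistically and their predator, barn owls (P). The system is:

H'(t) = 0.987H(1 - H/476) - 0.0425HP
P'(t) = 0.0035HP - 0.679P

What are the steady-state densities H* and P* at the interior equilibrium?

From dP/dt = 0 with P > 0: 0.0035H* = 0.679, so H* = 194.
Substitute into dH/dt = 0: 0.987(1 - 194/476) = 0.0425P*.
The bracket is 0.592, giving P* = 0.585/0.0425 = 13.8.

H* ≈ 194, P* ≈ 13.8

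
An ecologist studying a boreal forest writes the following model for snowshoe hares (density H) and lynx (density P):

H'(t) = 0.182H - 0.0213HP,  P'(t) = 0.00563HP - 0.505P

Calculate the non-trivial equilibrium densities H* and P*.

H* ≈ 89.7, P* ≈ 8.54

Set dP/dt = 0 with P > 0: 0.00563H - 0.505 = 0, so H* = 0.505/0.00563 = 89.7.
Set dH/dt = 0 with H > 0: 0.182 - 0.0213P = 0, so P* = 0.182/0.0213 = 8.54.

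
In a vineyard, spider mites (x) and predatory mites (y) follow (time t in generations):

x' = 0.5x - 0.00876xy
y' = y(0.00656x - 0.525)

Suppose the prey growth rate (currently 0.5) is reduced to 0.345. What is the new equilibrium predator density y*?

y* ≈ 39.4

At the interior fixed point, setting dx/dt = 0 with x > 0 fixes y* = (prey growth rate)/(xy coefficient) — independent of the other coefficients.
With the change, y* = 0.345/0.00876 = 39.4; it falls from 57.1.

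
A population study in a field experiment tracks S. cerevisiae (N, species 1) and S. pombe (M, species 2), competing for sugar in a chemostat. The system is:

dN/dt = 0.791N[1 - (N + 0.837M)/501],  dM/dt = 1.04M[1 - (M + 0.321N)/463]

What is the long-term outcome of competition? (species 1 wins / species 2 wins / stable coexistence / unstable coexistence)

stable coexistence

Compare the nullcline intercepts: K1/α12 = 501/0.837 = 599 > K2 = 463; K2/α21 = 463/0.321 = 1440 > K1 = 501.
Since both inequalities hold, each species can invade when rare, so the interior equilibrium is stable.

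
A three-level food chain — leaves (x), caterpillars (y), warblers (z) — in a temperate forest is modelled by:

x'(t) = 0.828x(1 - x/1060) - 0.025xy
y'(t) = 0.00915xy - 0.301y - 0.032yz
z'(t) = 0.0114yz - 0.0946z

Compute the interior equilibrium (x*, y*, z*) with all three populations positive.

x* ≈ 794, y* ≈ 8.3, z* ≈ 218

From dz/dt = 0: 0.0114y* = 0.0946, so y* = 8.3.
From dx/dt = 0: 0.828(1 - x*/1060) = 0.025·8.3, giving x* = 1060·(1 - 0.251) = 794.
From dy/dt = 0: 0.00915·794 - 0.301 = 0.032z*, so z* = 6.97/0.032 = 218.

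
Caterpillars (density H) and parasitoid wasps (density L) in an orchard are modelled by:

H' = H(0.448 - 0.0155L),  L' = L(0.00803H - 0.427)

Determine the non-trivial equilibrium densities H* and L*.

H* ≈ 53.2, L* ≈ 28.9

Set dL/dt = 0 with L > 0: 0.00803H - 0.427 = 0, so H* = 0.427/0.00803 = 53.2.
Set dH/dt = 0 with H > 0: 0.448 - 0.0155L = 0, so L* = 0.448/0.0155 = 28.9.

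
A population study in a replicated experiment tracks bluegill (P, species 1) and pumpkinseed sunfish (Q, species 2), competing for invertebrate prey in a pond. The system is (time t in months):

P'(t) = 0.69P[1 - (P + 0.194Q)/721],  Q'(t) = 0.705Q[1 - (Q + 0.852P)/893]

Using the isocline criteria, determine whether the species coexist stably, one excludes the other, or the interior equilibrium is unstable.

Compare the nullcline intercepts: K1/α12 = 721/0.194 = 3720 > K2 = 893; K2/α21 = 893/0.852 = 1050 > K1 = 721.
Since both inequalities hold, each species can invade when rare, so the interior equilibrium is stable.

stable coexistence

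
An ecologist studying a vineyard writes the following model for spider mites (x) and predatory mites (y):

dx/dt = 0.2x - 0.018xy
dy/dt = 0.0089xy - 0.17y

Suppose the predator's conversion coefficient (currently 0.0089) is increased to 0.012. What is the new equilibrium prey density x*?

At the interior fixed point, setting dy/dt = 0 with y > 0 fixes x* = (predator death rate)/(xy coefficient) — independent of the other coefficients.
With the change, x* = 0.17/0.012 = 14.2; it falls from 19.1.

x* ≈ 14.2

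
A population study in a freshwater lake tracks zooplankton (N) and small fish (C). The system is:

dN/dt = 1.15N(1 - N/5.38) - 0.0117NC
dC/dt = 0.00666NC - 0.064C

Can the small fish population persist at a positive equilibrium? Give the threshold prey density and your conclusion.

Threshold N = 9.61; K < 9.61, so no, the predator goes extinct.

The predator equation gives dC/dt > 0 only when N > 0.064/0.00666 = 9.61.
Without the predator, N → K = 5.38. Since 5.38 < 9.61, the predator cannot invade.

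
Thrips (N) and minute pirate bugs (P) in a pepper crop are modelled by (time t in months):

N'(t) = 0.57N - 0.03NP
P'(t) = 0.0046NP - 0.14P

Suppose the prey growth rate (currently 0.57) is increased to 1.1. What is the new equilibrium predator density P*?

At the interior fixed point, setting dN/dt = 0 with N > 0 fixes P* = (prey growth rate)/(NP coefficient) — independent of the other coefficients.
With the change, P* = 1.1/0.03 = 36.7; it rises from 19.

P* ≈ 36.7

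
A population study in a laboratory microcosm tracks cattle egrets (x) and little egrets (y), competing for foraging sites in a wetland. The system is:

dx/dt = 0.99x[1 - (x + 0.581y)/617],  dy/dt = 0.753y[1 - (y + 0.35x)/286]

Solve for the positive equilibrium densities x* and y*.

x* ≈ 566, y* ≈ 87.9

Setting both brackets to zero gives the nullclines x + 0.581y = 617 and 0.35x + y = 286.
Substituting y = 286 - 0.35x into the first: x(1 - 0.581·0.35) = 617 - 0.581·286.
So x* = 451/0.797 = 566, and then y* = 286 - 0.35·566 = 87.9.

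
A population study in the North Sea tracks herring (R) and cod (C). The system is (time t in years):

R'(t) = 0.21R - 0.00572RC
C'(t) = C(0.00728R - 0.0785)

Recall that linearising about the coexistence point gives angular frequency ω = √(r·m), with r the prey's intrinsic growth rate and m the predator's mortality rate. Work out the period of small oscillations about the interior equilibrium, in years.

T ≈ 48.9 years

Here r = 0.21 and m = 0.0785, so r·m = 0.0165.
ω = √0.0165 = 0.128 per year, hence T = 2π/ω ≈ 48.9 years.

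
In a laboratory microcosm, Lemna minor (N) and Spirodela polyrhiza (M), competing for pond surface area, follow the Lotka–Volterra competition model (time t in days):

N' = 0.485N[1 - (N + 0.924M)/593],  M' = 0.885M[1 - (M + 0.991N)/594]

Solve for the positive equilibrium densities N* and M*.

N* ≈ 524, M* ≈ 75.2

Setting both brackets to zero gives the nullclines N + 0.924M = 593 and 0.991N + M = 594.
Substituting M = 594 - 0.991N into the first: N(1 - 0.924·0.991) = 593 - 0.924·594.
So N* = 44.1/0.0843 = 524, and then M* = 594 - 0.991·524 = 75.2.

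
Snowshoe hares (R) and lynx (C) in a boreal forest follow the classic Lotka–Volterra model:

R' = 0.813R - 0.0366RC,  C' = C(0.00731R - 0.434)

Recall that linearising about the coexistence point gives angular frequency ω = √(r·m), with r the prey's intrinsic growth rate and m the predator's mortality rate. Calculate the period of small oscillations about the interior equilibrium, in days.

Here r = 0.813 and m = 0.434, so r·m = 0.353.
ω = √0.353 = 0.594 per day, hence T = 2π/ω ≈ 10.6 days.

T ≈ 10.6 days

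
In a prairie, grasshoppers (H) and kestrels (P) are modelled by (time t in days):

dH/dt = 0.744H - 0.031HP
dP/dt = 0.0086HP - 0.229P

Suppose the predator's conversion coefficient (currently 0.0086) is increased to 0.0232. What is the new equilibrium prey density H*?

H* ≈ 9.87

At the interior fixed point, setting dP/dt = 0 with P > 0 fixes H* = (predator death rate)/(HP coefficient) — independent of the other coefficients.
With the change, H* = 0.229/0.0232 = 9.87; it falls from 26.6.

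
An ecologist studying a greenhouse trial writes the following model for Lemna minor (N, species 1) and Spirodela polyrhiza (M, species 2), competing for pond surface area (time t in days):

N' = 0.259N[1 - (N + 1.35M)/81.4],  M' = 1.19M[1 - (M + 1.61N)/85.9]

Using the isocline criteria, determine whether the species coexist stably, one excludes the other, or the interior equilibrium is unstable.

Compare the nullcline intercepts: K1/α12 = 81.4/1.35 = 60.3 < K2 = 85.9; K2/α21 = 85.9/1.61 = 53.4 < K1 = 81.4.
Since both are reversed, neither can invade when rare; the interior point is a saddle.

unstable coexistence (outcome depends on initial conditions)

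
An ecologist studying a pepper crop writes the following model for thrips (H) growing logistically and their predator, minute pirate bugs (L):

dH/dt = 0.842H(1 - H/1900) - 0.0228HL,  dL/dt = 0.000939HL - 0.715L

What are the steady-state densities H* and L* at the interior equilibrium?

From dL/dt = 0 with L > 0: 0.000939H* = 0.715, so H* = 761.
Substitute into dH/dt = 0: 0.842(1 - 761/1900) = 0.0228L*.
The bracket is 0.599, giving L* = 0.505/0.0228 = 22.1.

H* ≈ 761, L* ≈ 22.1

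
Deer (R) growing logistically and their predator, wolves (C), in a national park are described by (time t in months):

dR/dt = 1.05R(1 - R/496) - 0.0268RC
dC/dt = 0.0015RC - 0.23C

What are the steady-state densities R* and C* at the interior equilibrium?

R* ≈ 153, C* ≈ 27.1

From dC/dt = 0 with C > 0: 0.0015R* = 0.23, so R* = 153.
Substitute into dR/dt = 0: 1.05(1 - 153/496) = 0.0268C*.
The bracket is 0.691, giving C* = 0.725/0.0268 = 27.1.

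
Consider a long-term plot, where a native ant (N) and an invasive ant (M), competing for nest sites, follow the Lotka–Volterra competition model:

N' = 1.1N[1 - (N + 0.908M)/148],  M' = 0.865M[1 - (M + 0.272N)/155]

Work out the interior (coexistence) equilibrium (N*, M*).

N* ≈ 9.64, M* ≈ 152

Setting both brackets to zero gives the nullclines N + 0.908M = 148 and 0.272N + M = 155.
Substituting M = 155 - 0.272N into the first: N(1 - 0.908·0.272) = 148 - 0.908·155.
So N* = 7.26/0.753 = 9.64, and then M* = 155 - 0.272·9.64 = 152.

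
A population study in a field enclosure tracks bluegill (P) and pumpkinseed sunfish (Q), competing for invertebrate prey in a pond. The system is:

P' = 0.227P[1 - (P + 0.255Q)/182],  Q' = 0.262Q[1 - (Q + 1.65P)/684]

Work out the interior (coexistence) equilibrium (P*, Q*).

Setting both brackets to zero gives the nullclines P + 0.255Q = 182 and 1.65P + Q = 684.
Substituting Q = 684 - 1.65P into the first: P(1 - 0.255·1.65) = 182 - 0.255·684.
So P* = 7.58/0.579 = 13.1, and then Q* = 684 - 1.65·13.1 = 662.

P* ≈ 13.1, Q* ≈ 662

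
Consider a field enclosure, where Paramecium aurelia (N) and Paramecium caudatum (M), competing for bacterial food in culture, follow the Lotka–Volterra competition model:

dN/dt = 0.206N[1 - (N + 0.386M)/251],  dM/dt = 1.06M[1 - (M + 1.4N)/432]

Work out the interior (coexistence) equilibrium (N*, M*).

N* ≈ 183, M* ≈ 175

Setting both brackets to zero gives the nullclines N + 0.386M = 251 and 1.4N + M = 432.
Substituting M = 432 - 1.4N into the first: N(1 - 0.386·1.4) = 251 - 0.386·432.
So N* = 84.2/0.46 = 183, and then M* = 432 - 1.4·183 = 175.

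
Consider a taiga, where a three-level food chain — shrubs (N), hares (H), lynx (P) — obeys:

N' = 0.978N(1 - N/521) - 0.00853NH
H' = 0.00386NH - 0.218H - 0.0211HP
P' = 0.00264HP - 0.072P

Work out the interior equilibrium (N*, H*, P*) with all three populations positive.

From dP/dt = 0: 0.00264H* = 0.072, so H* = 27.3.
From dN/dt = 0: 0.978(1 - N*/521) = 0.00853·27.3, giving N* = 521·(1 - 0.238) = 397.
From dH/dt = 0: 0.00386·397 - 0.218 = 0.0211P*, so P* = 1.31/0.0211 = 62.3.

N* ≈ 397, H* ≈ 27.3, P* ≈ 62.3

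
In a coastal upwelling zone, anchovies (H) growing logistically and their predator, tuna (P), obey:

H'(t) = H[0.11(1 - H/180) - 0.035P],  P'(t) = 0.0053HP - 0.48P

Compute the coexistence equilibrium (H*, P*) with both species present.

From dP/dt = 0 with P > 0: 0.0053H* = 0.48, so H* = 90.6.
Substitute into dH/dt = 0: 0.11(1 - 90.6/180) = 0.035P*.
The bracket is 0.497, giving P* = 0.0547/0.035 = 1.56.

H* ≈ 90.6, P* ≈ 1.56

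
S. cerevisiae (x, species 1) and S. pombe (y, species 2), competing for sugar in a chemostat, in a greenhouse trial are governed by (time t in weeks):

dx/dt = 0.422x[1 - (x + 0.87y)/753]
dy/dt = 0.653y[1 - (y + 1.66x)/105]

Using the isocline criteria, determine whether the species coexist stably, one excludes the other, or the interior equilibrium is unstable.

species 1 excludes species 2

Compare the nullcline intercepts: K1/α12 = 753/0.87 = 866 > K2 = 105; K2/α21 = 105/1.66 = 63.3 < K1 = 753.
Since the inequalities point opposite ways, species 1 can invade but species 2 cannot.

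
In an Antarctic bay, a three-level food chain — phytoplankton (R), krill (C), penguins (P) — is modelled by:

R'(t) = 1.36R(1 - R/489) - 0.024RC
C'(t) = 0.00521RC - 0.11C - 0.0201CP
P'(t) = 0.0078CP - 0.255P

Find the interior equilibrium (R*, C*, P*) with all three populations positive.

From dP/dt = 0: 0.0078C* = 0.255, so C* = 32.7.
From dR/dt = 0: 1.36(1 - R*/489) = 0.024·32.7, giving R* = 489·(1 - 0.577) = 207.
From dC/dt = 0: 0.00521·207 - 0.11 = 0.0201P*, so P* = 0.968/0.0201 = 48.2.

R* ≈ 207, C* ≈ 32.7, P* ≈ 48.2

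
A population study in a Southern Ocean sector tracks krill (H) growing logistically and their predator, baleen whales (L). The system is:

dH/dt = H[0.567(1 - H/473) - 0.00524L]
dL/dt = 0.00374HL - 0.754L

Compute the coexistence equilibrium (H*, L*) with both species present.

From dL/dt = 0 with L > 0: 0.00374H* = 0.754, so H* = 202.
Substitute into dH/dt = 0: 0.567(1 - 202/473) = 0.00524L*.
The bracket is 0.574, giving L* = 0.325/0.00524 = 62.1.

H* ≈ 202, L* ≈ 62.1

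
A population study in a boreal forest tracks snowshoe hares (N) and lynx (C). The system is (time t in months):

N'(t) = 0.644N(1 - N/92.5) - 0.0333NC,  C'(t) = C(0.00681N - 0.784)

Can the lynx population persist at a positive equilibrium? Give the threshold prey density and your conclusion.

Threshold N = 115; K < 115, so no, the predator goes extinct.

The predator equation gives dC/dt > 0 only when N > 0.784/0.00681 = 115.
Without the predator, N → K = 92.5. Since 92.5 < 115, the predator cannot invade.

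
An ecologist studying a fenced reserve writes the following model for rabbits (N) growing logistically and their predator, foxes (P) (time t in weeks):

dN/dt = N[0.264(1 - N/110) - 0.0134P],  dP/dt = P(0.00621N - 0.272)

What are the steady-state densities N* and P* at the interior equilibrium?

N* ≈ 43.8, P* ≈ 11.9

From dP/dt = 0 with P > 0: 0.00621N* = 0.272, so N* = 43.8.
Substitute into dN/dt = 0: 0.264(1 - 43.8/110) = 0.0134P*.
The bracket is 0.602, giving P* = 0.159/0.0134 = 11.9.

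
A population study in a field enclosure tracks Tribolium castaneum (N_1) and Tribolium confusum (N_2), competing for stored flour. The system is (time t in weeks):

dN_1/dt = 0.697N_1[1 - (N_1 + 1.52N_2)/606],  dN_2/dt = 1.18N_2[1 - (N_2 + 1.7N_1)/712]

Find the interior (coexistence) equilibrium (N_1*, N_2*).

Setting both brackets to zero gives the nullclines N_1 + 1.52N_2 = 606 and 1.7N_1 + N_2 = 712.
Substituting N_2 = 712 - 1.7N_1 into the first: N_1(1 - 1.52·1.7) = 606 - 1.52·712.
So N_1* = -476/-1.58 = 301, and then N_2* = 712 - 1.7·301 = 201.

N_1* ≈ 301, N_2* ≈ 201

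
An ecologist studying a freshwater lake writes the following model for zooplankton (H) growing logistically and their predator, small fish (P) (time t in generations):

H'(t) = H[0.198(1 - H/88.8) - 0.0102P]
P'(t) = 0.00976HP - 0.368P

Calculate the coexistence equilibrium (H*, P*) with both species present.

From dP/dt = 0 with P > 0: 0.00976H* = 0.368, so H* = 37.7.
Substitute into dH/dt = 0: 0.198(1 - 37.7/88.8) = 0.0102P*.
The bracket is 0.575, giving P* = 0.114/0.0102 = 11.2.

H* ≈ 37.7, P* ≈ 11.2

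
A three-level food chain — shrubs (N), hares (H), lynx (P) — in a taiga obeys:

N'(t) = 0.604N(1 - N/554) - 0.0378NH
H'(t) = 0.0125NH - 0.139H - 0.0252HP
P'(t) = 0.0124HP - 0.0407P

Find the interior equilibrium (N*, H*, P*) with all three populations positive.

N* ≈ 440, H* ≈ 3.28, P* ≈ 213

From dP/dt = 0: 0.0124H* = 0.0407, so H* = 3.28.
From dN/dt = 0: 0.604(1 - N*/554) = 0.0378·3.28, giving N* = 554·(1 - 0.205) = 440.
From dH/dt = 0: 0.0125·440 - 0.139 = 0.0252P*, so P* = 5.36/0.0252 = 213.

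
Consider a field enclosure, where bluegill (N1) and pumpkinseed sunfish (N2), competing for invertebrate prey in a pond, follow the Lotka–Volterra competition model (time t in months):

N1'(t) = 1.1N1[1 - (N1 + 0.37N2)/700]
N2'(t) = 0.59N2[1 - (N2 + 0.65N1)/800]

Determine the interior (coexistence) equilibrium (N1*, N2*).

N1* ≈ 532, N2* ≈ 454

Setting both brackets to zero gives the nullclines N1 + 0.37N2 = 700 and 0.65N1 + N2 = 800.
Substituting N2 = 800 - 0.65N1 into the first: N1(1 - 0.37·0.65) = 700 - 0.37·800.
So N1* = 404/0.76 = 532, and then N2* = 800 - 0.65·532 = 454.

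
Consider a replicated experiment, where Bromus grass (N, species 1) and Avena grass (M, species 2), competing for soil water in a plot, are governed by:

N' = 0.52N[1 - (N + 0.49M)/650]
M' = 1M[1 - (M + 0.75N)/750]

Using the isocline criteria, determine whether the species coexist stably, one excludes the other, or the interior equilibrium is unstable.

stable coexistence

Compare the nullcline intercepts: K1/α12 = 650/0.49 = 1330 > K2 = 750; K2/α21 = 750/0.75 = 1000 > K1 = 650.
Since both inequalities hold, each species can invade when rare, so the interior equilibrium is stable.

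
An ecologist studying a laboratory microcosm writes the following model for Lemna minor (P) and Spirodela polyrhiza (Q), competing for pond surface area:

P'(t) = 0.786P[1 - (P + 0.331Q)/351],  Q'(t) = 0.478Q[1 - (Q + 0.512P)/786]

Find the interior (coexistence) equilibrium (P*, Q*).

Setting both brackets to zero gives the nullclines P + 0.331Q = 351 and 0.512P + Q = 786.
Substituting Q = 786 - 0.512P into the first: P(1 - 0.331·0.512) = 351 - 0.331·786.
So P* = 90.8/0.831 = 109, and then Q* = 786 - 0.512·109 = 730.

P* ≈ 109, Q* ≈ 730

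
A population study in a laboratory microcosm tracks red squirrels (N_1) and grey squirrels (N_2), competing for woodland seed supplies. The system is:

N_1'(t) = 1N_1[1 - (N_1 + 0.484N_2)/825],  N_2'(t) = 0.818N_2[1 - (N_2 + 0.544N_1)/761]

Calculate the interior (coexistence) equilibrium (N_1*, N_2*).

Setting both brackets to zero gives the nullclines N_1 + 0.484N_2 = 825 and 0.544N_1 + N_2 = 761.
Substituting N_2 = 761 - 0.544N_1 into the first: N_1(1 - 0.484·0.544) = 825 - 0.484·761.
So N_1* = 457/0.737 = 620, and then N_2* = 761 - 0.544·620 = 424.

N_1* ≈ 620, N_2* ≈ 424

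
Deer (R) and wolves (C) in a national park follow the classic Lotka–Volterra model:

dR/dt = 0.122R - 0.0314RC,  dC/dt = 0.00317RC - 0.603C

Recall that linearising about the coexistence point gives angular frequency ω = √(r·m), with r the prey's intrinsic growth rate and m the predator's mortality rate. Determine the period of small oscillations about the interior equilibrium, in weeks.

Here r = 0.122 and m = 0.603, so r·m = 0.0736.
ω = √0.0736 = 0.271 per week, hence T = 2π/ω ≈ 23.2 weeks.

T ≈ 23.2 weeks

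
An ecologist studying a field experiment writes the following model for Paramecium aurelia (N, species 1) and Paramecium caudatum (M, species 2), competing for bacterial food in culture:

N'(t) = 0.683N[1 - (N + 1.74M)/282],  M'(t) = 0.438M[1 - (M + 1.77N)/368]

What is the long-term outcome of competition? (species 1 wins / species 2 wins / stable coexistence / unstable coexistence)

Compare the nullcline intercepts: K1/α12 = 282/1.74 = 162 < K2 = 368; K2/α21 = 368/1.77 = 208 < K1 = 282.
Since both are reversed, neither can invade when rare; the interior point is a saddle.

unstable coexistence (outcome depends on initial conditions)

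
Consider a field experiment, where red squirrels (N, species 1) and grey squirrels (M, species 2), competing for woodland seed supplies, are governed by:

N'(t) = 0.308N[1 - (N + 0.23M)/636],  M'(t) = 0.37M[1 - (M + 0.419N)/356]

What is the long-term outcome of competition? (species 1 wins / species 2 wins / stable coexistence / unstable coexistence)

Compare the nullcline intercepts: K1/α12 = 636/0.23 = 2770 > K2 = 356; K2/α21 = 356/0.419 = 850 > K1 = 636.
Since both inequalities hold, each species can invade when rare, so the interior equilibrium is stable.

stable coexistence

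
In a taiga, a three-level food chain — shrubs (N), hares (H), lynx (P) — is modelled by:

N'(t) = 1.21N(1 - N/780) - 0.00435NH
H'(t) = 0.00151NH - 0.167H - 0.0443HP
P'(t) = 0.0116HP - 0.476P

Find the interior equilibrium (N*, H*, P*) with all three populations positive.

From dP/dt = 0: 0.0116H* = 0.476, so H* = 41.
From dN/dt = 0: 1.21(1 - N*/780) = 0.00435·41, giving N* = 780·(1 - 0.148) = 665.
From dH/dt = 0: 0.00151·665 - 0.167 = 0.0443P*, so P* = 0.837/0.0443 = 18.9.

N* ≈ 665, H* ≈ 41, P* ≈ 18.9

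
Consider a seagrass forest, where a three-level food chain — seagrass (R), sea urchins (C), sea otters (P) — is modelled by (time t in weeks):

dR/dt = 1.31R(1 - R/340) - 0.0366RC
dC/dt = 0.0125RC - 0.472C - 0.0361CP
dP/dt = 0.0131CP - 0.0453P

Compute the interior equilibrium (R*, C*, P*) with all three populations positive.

From dP/dt = 0: 0.0131C* = 0.0453, so C* = 3.46.
From dR/dt = 0: 1.31(1 - R*/340) = 0.0366·3.46, giving R* = 340·(1 - 0.0966) = 307.
From dC/dt = 0: 0.0125·307 - 0.472 = 0.0361P*, so P* = 3.37/0.0361 = 93.3.

R* ≈ 307, C* ≈ 3.46, P* ≈ 93.3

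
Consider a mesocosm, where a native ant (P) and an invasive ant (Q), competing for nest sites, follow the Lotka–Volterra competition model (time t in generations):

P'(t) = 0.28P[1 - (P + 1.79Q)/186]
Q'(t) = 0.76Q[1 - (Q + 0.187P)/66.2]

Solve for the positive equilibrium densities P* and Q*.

Setting both brackets to zero gives the nullclines P + 1.79Q = 186 and 0.187P + Q = 66.2.
Substituting Q = 66.2 - 0.187P into the first: P(1 - 1.79·0.187) = 186 - 1.79·66.2.
So P* = 67.5/0.665 = 101, and then Q* = 66.2 - 0.187·101 = 47.2.

P* ≈ 101, Q* ≈ 47.2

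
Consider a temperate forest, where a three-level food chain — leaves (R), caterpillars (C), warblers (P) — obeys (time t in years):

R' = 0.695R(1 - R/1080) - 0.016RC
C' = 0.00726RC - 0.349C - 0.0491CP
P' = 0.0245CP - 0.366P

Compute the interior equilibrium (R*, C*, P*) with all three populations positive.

R* ≈ 709, C* ≈ 14.9, P* ≈ 97.7

From dP/dt = 0: 0.0245C* = 0.366, so C* = 14.9.
From dR/dt = 0: 0.695(1 - R*/1080) = 0.016·14.9, giving R* = 1080·(1 - 0.344) = 709.
From dC/dt = 0: 0.00726·709 - 0.349 = 0.0491P*, so P* = 4.8/0.0491 = 97.7.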